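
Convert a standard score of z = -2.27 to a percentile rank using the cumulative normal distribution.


CDF(z) = 0.5 * (1 + erf(z/sqrt(2)))
erf(-1.6051) = -0.9768
CDF = 0.0116
Percentile rank = 0.0116 * 100 = 1.16

1.16


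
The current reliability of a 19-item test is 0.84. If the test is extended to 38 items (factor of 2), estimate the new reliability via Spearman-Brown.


r_new = (n * rxx) / (1 + (n-1) * rxx)
r_new = (2 * 0.84) / (1 + 1 * 0.84)
r_new = 1.68 / 1.84
r_new = 0.913

0.913


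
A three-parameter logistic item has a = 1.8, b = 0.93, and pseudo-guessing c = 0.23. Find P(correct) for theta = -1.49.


logit = 1.8*(-1.49 - 0.93) = -4.356
P* = 1/(1 + exp(--4.356)) = 0.0127
P = 0.23 + (1 - 0.23) * 0.0127
P = 0.2398

0.2398


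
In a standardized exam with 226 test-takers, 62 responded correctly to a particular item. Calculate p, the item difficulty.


Item difficulty p = number correct / total examinees
p = 62 / 226
p = 0.2743

0.2743


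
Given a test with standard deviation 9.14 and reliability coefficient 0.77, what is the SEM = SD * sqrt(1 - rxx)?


SEM = SD * sqrt(1 - rxx)
SEM = 9.14 * sqrt(1 - 0.77)
SEM = 9.14 * sqrt(0.23) = 9.14 * 0.479583
SEM = 4.3834

4.3834


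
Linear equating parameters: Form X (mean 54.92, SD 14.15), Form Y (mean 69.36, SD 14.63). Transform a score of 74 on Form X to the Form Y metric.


slope = SD_Y / SD_X = 14.63 / 14.15 ~ 1.0339
intercept = mean_Y - slope * mean_X = 69.36 - (14.63 / 14.15) * 54.92 ~ 12.577
Y = slope * X + intercept. To avoid rounding drift from the rounded slope/intercept, evaluate the equivalent form Y = mean_Y + SD_Y * (X - mean_X) / SD_X at full precision:
Y = 69.36 + 14.63 * (74 - 54.92) / 14.15
Y = 69.36 + 14.63 * 19.08 / 14.15
Y = 69.36 + 279.1404 / 14.15
Y = 69.36 + 19.7272
Y = 89.0872

89.0872


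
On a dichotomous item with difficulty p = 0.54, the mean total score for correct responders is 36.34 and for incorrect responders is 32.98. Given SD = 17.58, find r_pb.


q = 1 - p = 0.46
rpb = ((M1 - M0) / SD) * sqrt(p * q)
rpb = ((36.34 - 32.98) / 17.58) * sqrt(0.54 * 0.46)
rpb = 0.0953

0.0953


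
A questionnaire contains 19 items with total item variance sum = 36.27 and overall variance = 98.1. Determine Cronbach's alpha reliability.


alpha = (k/(k-1)) * (1 - sum(si^2)/s_total^2)
= (19/18) * (1 - 36.27/98.1)
alpha = 0.6653

0.6653


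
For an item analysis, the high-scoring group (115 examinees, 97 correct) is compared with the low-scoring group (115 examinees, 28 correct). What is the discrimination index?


p_upper = 97/115 = 0.8435
p_lower = 28/115 = 0.2435
D = 0.8435 - 0.2435 = 0.6

0.6


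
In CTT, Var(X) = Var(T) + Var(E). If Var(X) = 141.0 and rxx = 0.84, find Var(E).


var_true = rxx * var_obs = 0.84 * 141.0 = 118.44
var_error = var_obs - var_true
var_error = 141.0 - 118.44
var_error = 22.56

22.56


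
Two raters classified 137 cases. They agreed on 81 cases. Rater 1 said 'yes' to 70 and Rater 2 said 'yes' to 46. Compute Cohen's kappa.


P_o = 81/137 = 0.591241
P_e = (70*46 + 67*91) / 18769 = 0.496404
kappa = (P_o - P_e) / (1 - P_e)
kappa = (0.591241 - 0.496404) / (1 - 0.496404)
kappa = 0.1883

0.1883


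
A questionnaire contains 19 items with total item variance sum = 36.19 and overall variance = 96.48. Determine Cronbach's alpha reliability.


alpha = (k/(k-1)) * (1 - sum(si^2)/s_total^2)
= (19/18) * (1 - 36.19/96.48)
alpha = 0.6596

0.6596


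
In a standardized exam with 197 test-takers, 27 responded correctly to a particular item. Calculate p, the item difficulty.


Item difficulty p = number correct / total examinees
p = 27 / 197
p = 0.1371

0.1371


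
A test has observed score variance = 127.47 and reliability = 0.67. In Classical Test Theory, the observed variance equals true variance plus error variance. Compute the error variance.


var_true = rxx * var_obs = 0.67 * 127.47 = 85.4049
var_error = var_obs - var_true
var_error = 127.47 - 85.4049
var_error = 42.0651

42.0651


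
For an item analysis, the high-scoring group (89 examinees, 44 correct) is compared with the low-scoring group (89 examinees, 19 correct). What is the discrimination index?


p_upper = 44/89 = 0.4944
p_lower = 19/89 = 0.2135
D = 0.4944 - 0.2135 = 0.2809

0.2809


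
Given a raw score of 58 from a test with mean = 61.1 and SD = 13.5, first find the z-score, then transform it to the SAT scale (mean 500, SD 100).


z = (X - mean) / SD = (58 - 61.1) / 13.5
z = -3.1 / 13.5
z = -0.2296
SAT-scale = SAT = 500 + 100z
Carry z at full precision (z = -3.1 / 13.5) into the conversion:
SAT-scale = 500 + 100 * (-3.1 / 13.5) = 500 + -310 / 13.5
SAT-scale = 500 + -22.963
SAT-scale = 477.037

477.037


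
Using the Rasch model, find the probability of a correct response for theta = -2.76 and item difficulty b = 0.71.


theta - b = -2.76 - 0.71 = -3.47
exp(-(theta - b)) = exp(3.47) = 32.1367
P = 1 / (1 + 32.1367)
P = 0.0302

0.0302


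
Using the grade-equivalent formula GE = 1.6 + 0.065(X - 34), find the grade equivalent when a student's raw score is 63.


raw - median = 63 - 34 = 29
slope * diff = 0.065 * 29 = 1.885
GE = 1.6 + 1.885
GE = 3.485

3.485


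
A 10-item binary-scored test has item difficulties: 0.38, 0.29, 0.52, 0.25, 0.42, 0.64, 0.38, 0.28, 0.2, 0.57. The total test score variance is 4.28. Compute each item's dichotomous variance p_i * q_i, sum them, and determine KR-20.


For each item, compute p_i * q_i:
  Item 1: 0.38 * 0.62 = 0.2356
  Item 2: 0.29 * 0.71 = 0.2059
  Item 3: 0.52 * 0.48 = 0.2496
  Item 4: 0.25 * 0.75 = 0.1875
  Item 5: 0.42 * 0.58 = 0.2436
  Item 6: 0.64 * 0.36 = 0.2304
  Item 7: 0.38 * 0.62 = 0.2356
  Item 8: 0.28 * 0.72 = 0.2016
  Item 9: 0.2 * 0.8 = 0.16
  Item 10: 0.57 * 0.43 = 0.2451
Sum(p_i * q_i) = 0.2356 + 0.2059 + 0.2496 + 0.1875 + 0.2436 + 0.2304 + 0.2356 + 0.2016 + 0.16 + 0.2451 = 2.1949
KR-20 = (k/(k-1)) * (1 - Sum(p_i*q_i) / Var_total)
= (10/9) * (1 - 2.1949/4.28)
= 1.1111 * 0.4872
KR-20 = 0.5413

0.5413


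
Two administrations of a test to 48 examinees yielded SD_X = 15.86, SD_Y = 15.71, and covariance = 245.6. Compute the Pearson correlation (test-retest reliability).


r = cov(X,Y) / (SD_X * SD_Y)
r = 245.6 / (15.86 * 15.71)
r = 245.6 / 249.1606
r = 0.9857

0.9857


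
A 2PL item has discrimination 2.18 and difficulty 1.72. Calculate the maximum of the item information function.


For 2PL, max info at theta = b = 1.72
I_max = a^2 / 4 = 2.18^2 / 4
= 4.7524 / 4
I_max = 1.1881

1.1881


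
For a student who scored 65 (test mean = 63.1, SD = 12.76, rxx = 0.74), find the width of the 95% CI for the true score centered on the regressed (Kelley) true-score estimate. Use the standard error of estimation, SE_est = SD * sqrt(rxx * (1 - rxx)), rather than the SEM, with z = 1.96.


True score estimate = 0.74*65 + 0.26*63.1 = 64.506
SE_est = SD * sqrt(rxx * (1 - rxx)) = 12.76 * sqrt(0.74 * 0.26) = 12.76 * sqrt(0.1924) = 5.596973
CI = T_est +/- z * SE_est, so width = 2 * z * SE_est = 2 * 1.96 * 5.596973
Width = 21.9401

21.9401


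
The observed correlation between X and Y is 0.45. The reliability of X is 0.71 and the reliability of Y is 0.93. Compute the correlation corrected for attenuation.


r_corrected = rxy / sqrt(rxx * ryy)
= 0.45 / sqrt(0.71 * 0.93)
= 0.45 / sqrt(0.6603)
= 0.45 / 0.812588
r_corrected = 0.5538

0.5538


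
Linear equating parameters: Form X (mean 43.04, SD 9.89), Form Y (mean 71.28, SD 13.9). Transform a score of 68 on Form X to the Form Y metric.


slope = SD_Y / SD_X = 13.9 / 9.89 ~ 1.4055
intercept = mean_Y - slope * mean_X = 71.28 - (13.9 / 9.89) * 43.04 ~ 10.789
Y = slope * X + intercept. To avoid rounding drift from the rounded slope/intercept, evaluate the equivalent form Y = mean_Y + SD_Y * (X - mean_X) / SD_X at full precision:
Y = 71.28 + 13.9 * (68 - 43.04) / 9.89
Y = 71.28 + 13.9 * 24.96 / 9.89
Y = 71.28 + 346.944 / 9.89
Y = 71.28 + 35.0803
Y = 106.3603

106.3603


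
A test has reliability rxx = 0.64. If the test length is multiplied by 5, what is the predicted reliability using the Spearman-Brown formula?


r_new = (n * rxx) / (1 + (n-1) * rxx)
r_new = (5 * 0.64) / (1 + 4 * 0.64)
r_new = 3.2 / 3.56
r_new = 0.8989

0.8989


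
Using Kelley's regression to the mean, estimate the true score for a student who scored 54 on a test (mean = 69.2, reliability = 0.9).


T_est = rxx * X + (1 - rxx) * mean
T_est = 0.9 * 54 + 0.1 * 69.2
T_est = 48.6 + 6.92
T_est = 55.52

55.52


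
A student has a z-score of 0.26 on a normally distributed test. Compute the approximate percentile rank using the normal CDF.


CDF(z) = 0.5 * (1 + erf(z/sqrt(2)))
erf(0.1838) = 0.2051
CDF = 0.6026
Percentile rank = 0.6026 * 100 = 60.26

60.26


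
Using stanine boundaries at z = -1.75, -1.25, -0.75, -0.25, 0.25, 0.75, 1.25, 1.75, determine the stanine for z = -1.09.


Stanine boundaries: [-1.75, -1.25, -0.75, -0.25, 0.25, 0.75, 1.25, 1.75]
z = -1.09
Check each boundary:
  z >= -1.75 -> could be stanine 2
  z >= -1.25 -> could be stanine 3
  z < -0.75
  z < -0.25
  z < 0.25
  z < 0.75
  z < 1.25
  z < 1.75
Highest qualifying boundary gives stanine = 3

3


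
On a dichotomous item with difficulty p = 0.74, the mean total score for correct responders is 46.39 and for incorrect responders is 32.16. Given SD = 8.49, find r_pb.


q = 1 - p = 0.26
rpb = ((M1 - M0) / SD) * sqrt(p * q)
rpb = ((46.39 - 32.16) / 8.49) * sqrt(0.74 * 0.26)
rpb = 0.7352

0.7352


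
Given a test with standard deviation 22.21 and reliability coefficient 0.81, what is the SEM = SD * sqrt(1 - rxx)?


SEM = SD * sqrt(1 - rxx)
SEM = 22.21 * sqrt(1 - 0.81)
SEM = 22.21 * sqrt(0.19) = 22.21 * 0.43589
SEM = 9.6811

9.6811


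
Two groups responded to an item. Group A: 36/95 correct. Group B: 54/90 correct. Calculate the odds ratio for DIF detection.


Odds_A = 36/59 = 0.6102
Odds_B = 54/36 = 1.5
OR = Odds_A / Odds_B = 0.6102 / 1.5
Exactly, OR = (36 * 36) / (59 * 54) = 1296 / 3186
OR = 0.4068

0.4068


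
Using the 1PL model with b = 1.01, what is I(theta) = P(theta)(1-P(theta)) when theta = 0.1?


P = 1/(1+exp(-(0.1-1.01))) = 0.287
I = P*(1-P) = 0.287 * 0.713
I = 0.2046

0.2046


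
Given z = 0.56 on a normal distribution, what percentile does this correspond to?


CDF(z) = 0.5 * (1 + erf(z/sqrt(2)))
erf(0.396) = 0.4245
CDF = 0.7123
Percentile rank = 0.7123 * 100 = 71.23

71.23


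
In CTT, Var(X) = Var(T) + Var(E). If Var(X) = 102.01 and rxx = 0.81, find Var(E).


var_true = rxx * var_obs = 0.81 * 102.01 = 82.6281
var_error = var_obs - var_true
var_error = 102.01 - 82.6281
var_error = 19.3819

19.3819


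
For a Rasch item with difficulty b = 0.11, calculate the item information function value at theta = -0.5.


P = 1/(1+exp(-(-0.5-0.11))) = 0.3521
I = P*(1-P) = 0.3521 * 0.6479
I = 0.2281

0.2281


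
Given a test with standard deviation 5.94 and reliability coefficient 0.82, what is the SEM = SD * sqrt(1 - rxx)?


SEM = SD * sqrt(1 - rxx)
SEM = 5.94 * sqrt(1 - 0.82)
SEM = 5.94 * sqrt(0.18) = 5.94 * 0.424264
SEM = 2.5201

2.5201


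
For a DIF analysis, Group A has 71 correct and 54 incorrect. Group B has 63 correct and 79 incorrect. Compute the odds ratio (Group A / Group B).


Odds_A = 71/54 = 1.3148
Odds_B = 63/79 = 0.7975
OR = Odds_A / Odds_B = 1.3148 / 0.7975
Exactly, OR = (71 * 79) / (54 * 63) = 5609 / 3402
OR = 1.6487

1.6487


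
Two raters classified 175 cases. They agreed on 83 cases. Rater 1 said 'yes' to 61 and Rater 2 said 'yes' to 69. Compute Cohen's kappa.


P_o = 83/175 = 0.474286
P_e = (61*69 + 114*106) / 30625 = 0.532016
kappa = (P_o - P_e) / (1 - P_e)
kappa = (0.474286 - 0.532016) / (1 - 0.532016)
kappa = -0.1234

-0.1234


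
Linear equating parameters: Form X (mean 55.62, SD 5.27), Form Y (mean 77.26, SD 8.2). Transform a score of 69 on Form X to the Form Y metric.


slope = SD_Y / SD_X = 8.2 / 5.27 ~ 1.556
intercept = mean_Y - slope * mean_X = 77.26 - (8.2 / 5.27) * 55.62 ~ -9.2835
Y = slope * X + intercept. To avoid rounding drift from the rounded slope/intercept, evaluate the equivalent form Y = mean_Y + SD_Y * (X - mean_X) / SD_X at full precision:
Y = 77.26 + 8.2 * (69 - 55.62) / 5.27
Y = 77.26 + 8.2 * 13.38 / 5.27
Y = 77.26 + 109.716 / 5.27
Y = 77.26 + 20.819
Y = 98.079

98.079


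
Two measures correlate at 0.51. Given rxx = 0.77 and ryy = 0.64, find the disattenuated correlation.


r_corrected = rxy / sqrt(rxx * ryy)
= 0.51 / sqrt(0.77 * 0.64)
= 0.51 / sqrt(0.4928)
= 0.51 / 0.701997
r_corrected = 0.7265

0.7265


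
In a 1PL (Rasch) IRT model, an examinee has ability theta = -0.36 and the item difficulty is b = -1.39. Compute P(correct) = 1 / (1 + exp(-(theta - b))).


theta - b = -0.36 - -1.39 = 1.03
exp(-(theta - b)) = exp(-1.03) = 0.357
P = 1 / (1 + 0.357)
P = 0.7369

0.7369


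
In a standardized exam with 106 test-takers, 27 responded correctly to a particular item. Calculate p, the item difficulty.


Item difficulty p = number correct / total examinees
p = 27 / 106
p = 0.2547

0.2547


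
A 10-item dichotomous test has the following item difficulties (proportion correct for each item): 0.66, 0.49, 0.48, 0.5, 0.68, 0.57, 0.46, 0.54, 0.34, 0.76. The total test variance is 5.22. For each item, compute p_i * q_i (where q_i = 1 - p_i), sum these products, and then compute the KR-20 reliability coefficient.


For each item, compute p_i * q_i:
  Item 1: 0.66 * 0.34 = 0.2244
  Item 2: 0.49 * 0.51 = 0.2499
  Item 3: 0.48 * 0.52 = 0.2496
  Item 4: 0.5 * 0.5 = 0.25
  Item 5: 0.68 * 0.32 = 0.2176
  Item 6: 0.57 * 0.43 = 0.2451
  Item 7: 0.46 * 0.54 = 0.2484
  Item 8: 0.54 * 0.46 = 0.2484
  Item 9: 0.34 * 0.66 = 0.2244
  Item 10: 0.76 * 0.24 = 0.1824
Sum(p_i * q_i) = 0.2244 + 0.2499 + 0.2496 + 0.25 + 0.2176 + 0.2451 + 0.2484 + 0.2484 + 0.2244 + 0.1824 = 2.3402
KR-20 = (k/(k-1)) * (1 - Sum(p_i*q_i) / Var_total)
= (10/9) * (1 - 2.3402/5.22)
= 1.1111 * 0.5517
KR-20 = 0.613

0.613


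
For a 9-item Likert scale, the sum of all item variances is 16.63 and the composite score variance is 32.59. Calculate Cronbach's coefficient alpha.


alpha = (k/(k-1)) * (1 - sum(si^2)/s_total^2)
= (9/8) * (1 - 16.63/32.59)
alpha = 0.5509

0.5509


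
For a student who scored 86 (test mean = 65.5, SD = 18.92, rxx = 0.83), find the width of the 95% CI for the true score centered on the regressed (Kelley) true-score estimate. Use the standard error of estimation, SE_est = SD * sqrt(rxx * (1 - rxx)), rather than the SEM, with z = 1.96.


True score estimate = 0.83*86 + 0.17*65.5 = 82.515
SE_est = SD * sqrt(rxx * (1 - rxx)) = 18.92 * sqrt(0.83 * 0.17) = 18.92 * sqrt(0.1411) = 7.106973
CI = T_est +/- z * SE_est, so width = 2 * z * SE_est = 2 * 1.96 * 7.106973
Width = 27.8593

27.8593


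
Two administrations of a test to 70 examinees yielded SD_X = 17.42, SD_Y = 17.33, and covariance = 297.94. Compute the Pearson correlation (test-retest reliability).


r = cov(X,Y) / (SD_X * SD_Y)
r = 297.94 / (17.42 * 17.33)
r = 297.94 / 301.8886
r = 0.9869

0.9869


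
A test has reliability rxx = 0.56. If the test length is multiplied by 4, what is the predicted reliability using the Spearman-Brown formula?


r_new = (n * rxx) / (1 + (n-1) * rxx)
r_new = (4 * 0.56) / (1 + 3 * 0.56)
r_new = 2.24 / 2.68
r_new = 0.8358

0.8358


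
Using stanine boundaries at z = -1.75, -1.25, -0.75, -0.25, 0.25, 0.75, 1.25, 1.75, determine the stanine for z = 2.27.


Stanine boundaries: [-1.75, -1.25, -0.75, -0.25, 0.25, 0.75, 1.25, 1.75]
z = 2.27
Check each boundary:
  z >= -1.75 -> could be stanine 2
  z >= -1.25 -> could be stanine 3
  z >= -0.75 -> could be stanine 4
  z >= -0.25 -> could be stanine 5
  z >= 0.25 -> could be stanine 6
  z >= 0.75 -> could be stanine 7
  z >= 1.25 -> could be stanine 8
  z >= 1.75 -> could be stanine 9
Highest qualifying boundary gives stanine = 9

9


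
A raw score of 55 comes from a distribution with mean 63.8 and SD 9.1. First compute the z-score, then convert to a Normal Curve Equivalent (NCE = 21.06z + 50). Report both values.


z = (X - mean) / SD = (55 - 63.8) / 9.1
z = -8.8 / 9.1
z = -0.967
NCE = NCE = 21.06z + 50
Carry z at full precision (z = -8.8 / 9.1) into the conversion:
NCE = 21.06 * (-8.8 / 9.1) + 50 = -185.328 / 9.1 + 50
NCE = -20.3657 + 50
NCE = 29.6343

29.6343


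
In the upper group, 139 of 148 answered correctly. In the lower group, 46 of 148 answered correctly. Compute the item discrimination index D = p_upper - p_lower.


p_upper = 139/148 = 0.9392
p_lower = 46/148 = 0.3108
D = 0.9392 - 0.3108 = 0.6284

0.6284


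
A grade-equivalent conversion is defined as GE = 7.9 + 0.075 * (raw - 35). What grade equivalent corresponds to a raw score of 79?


raw - median = 79 - 35 = 44
slope * diff = 0.075 * 44 = 3.3
GE = 7.9 + 3.3
GE = 11.2

11.2


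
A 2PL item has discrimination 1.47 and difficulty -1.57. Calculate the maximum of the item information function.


For 2PL, max info at theta = b = -1.57
I_max = a^2 / 4 = 1.47^2 / 4
= 2.1609 / 4
I_max = 0.5402

0.5402


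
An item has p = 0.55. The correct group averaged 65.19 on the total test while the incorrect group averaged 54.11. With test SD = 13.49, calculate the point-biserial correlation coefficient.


q = 1 - p = 0.45
rpb = ((M1 - M0) / SD) * sqrt(p * q)
rpb = ((65.19 - 54.11) / 13.49) * sqrt(0.55 * 0.45)
rpb = 0.4086

0.4086


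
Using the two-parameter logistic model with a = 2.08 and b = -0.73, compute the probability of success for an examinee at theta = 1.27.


a*(theta - b) = 2.08 * (1.27 - -0.73) = 4.16
exp(-4.16) = 0.0156
P = 1 / (1 + 0.0156)
P = 0.9846

0.9846


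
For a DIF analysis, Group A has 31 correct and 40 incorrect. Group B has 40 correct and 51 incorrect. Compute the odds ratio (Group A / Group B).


Odds_A = 31/40 = 0.775
Odds_B = 40/51 = 0.7843
OR = Odds_A / Odds_B = 0.775 / 0.7843
Exactly, OR = (31 * 51) / (40 * 40) = 1581 / 1600
OR = 0.9881

0.9881


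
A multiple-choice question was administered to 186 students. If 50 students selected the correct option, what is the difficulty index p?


Item difficulty p = number correct / total examinees
p = 50 / 186
p = 0.2688

0.2688


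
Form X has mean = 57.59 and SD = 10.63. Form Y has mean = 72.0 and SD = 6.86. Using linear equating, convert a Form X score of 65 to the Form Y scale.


slope = SD_Y / SD_X = 6.86 / 10.63 ~ 0.6453
intercept = mean_Y - slope * mean_X = 72.0 - (6.86 / 10.63) * 57.59 ~ 34.8347
Y = slope * X + intercept. To avoid rounding drift from the rounded slope/intercept, evaluate the equivalent form Y = mean_Y + SD_Y * (X - mean_X) / SD_X at full precision:
Y = 72.0 + 6.86 * (65 - 57.59) / 10.63
Y = 72.0 + 6.86 * 7.41 / 10.63
Y = 72.0 + 50.8326 / 10.63
Y = 72.0 + 4.782
Y = 76.782

76.782


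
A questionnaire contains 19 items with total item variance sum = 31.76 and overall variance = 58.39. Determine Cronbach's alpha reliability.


alpha = (k/(k-1)) * (1 - sum(si^2)/s_total^2)
= (19/18) * (1 - 31.76/58.39)
alpha = 0.4814

0.4814


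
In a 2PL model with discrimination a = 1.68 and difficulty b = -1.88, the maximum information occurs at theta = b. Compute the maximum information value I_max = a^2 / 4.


For 2PL, max info at theta = b = -1.88
I_max = a^2 / 4 = 1.68^2 / 4
= 2.8224 / 4
I_max = 0.7056

0.7056


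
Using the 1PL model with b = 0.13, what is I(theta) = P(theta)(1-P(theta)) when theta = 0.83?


P = 1/(1+exp(-(0.83-0.13))) = 0.6682
I = P*(1-P) = 0.6682 * 0.3318
I = 0.2217

0.2217


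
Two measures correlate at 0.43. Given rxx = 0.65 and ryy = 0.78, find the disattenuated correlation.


r_corrected = rxy / sqrt(rxx * ryy)
= 0.43 / sqrt(0.65 * 0.78)
= 0.43 / sqrt(0.507)
= 0.43 / 0.712039
r_corrected = 0.6039

0.6039


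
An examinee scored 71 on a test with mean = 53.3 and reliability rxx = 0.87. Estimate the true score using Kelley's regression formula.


T_est = rxx * X + (1 - rxx) * mean
T_est = 0.87 * 71 + 0.13 * 53.3
T_est = 61.77 + 6.929
T_est = 68.699

68.699


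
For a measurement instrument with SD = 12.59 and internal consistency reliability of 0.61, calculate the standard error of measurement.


SEM = SD * sqrt(1 - rxx)
SEM = 12.59 * sqrt(1 - 0.61)
SEM = 12.59 * sqrt(0.39) = 12.59 * 0.6245
SEM = 7.8625

7.8625


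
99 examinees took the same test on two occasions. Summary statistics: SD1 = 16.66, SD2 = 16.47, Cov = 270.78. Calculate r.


r = cov(X,Y) / (SD_X * SD_Y)
r = 270.78 / (16.66 * 16.47)
r = 270.78 / 274.3902
r = 0.9868

0.9868


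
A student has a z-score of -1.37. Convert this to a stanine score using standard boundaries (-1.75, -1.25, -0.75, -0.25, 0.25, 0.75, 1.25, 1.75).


Stanine boundaries: [-1.75, -1.25, -0.75, -0.25, 0.25, 0.75, 1.25, 1.75]
z = -1.37
Check each boundary:
  z >= -1.75 -> could be stanine 2
  z < -1.25
  z < -0.75
  z < -0.25
  z < 0.25
  z < 0.75
  z < 1.25
  z < 1.75
Highest qualifying boundary gives stanine = 2

2


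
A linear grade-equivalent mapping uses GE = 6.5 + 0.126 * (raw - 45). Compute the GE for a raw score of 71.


raw - median = 71 - 45 = 26
slope * diff = 0.126 * 26 = 3.276
GE = 6.5 + 3.276
GE = 9.776

9.776


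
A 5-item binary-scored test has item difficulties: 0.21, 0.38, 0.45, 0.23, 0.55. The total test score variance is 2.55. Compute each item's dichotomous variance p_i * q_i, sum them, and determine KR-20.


For each item, compute p_i * q_i:
  Item 1: 0.21 * 0.79 = 0.1659
  Item 2: 0.38 * 0.62 = 0.2356
  Item 3: 0.45 * 0.55 = 0.2475
  Item 4: 0.23 * 0.77 = 0.1771
  Item 5: 0.55 * 0.45 = 0.2475
Sum(p_i * q_i) = 0.1659 + 0.2356 + 0.2475 + 0.1771 + 0.2475 = 1.0736
KR-20 = (k/(k-1)) * (1 - Sum(p_i*q_i) / Var_total)
= (5/4) * (1 - 1.0736/2.55)
= 1.25 * 0.579
KR-20 = 0.7237

0.7237


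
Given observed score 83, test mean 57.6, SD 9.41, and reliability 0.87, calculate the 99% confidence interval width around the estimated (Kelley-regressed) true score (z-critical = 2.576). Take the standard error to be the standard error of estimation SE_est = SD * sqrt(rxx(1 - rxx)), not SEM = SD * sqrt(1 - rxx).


True score estimate = 0.87*83 + 0.13*57.6 = 79.698
SE_est = SD * sqrt(rxx * (1 - rxx)) = 9.41 * sqrt(0.87 * 0.13) = 9.41 * sqrt(0.1131) = 3.164615
CI = T_est +/- z * SE_est, so width = 2 * z * SE_est = 2 * 2.576 * 3.164615
Width = 16.3041

16.3041


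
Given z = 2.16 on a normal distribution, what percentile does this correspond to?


CDF(z) = 0.5 * (1 + erf(z/sqrt(2)))
erf(1.5274) = 0.9692
CDF = 0.9846
Percentile rank = 0.9846 * 100 = 98.46

98.46


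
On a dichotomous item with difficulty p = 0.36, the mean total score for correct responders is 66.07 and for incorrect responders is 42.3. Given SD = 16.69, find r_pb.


q = 1 - p = 0.64
rpb = ((M1 - M0) / SD) * sqrt(p * q)
rpb = ((66.07 - 42.3) / 16.69) * sqrt(0.36 * 0.64)
rpb = 0.6836

0.6836


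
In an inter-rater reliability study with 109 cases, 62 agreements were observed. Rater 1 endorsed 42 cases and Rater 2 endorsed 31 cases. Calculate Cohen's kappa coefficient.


P_o = 62/109 = 0.568807
P_e = (42*31 + 67*78) / 11881 = 0.549449
kappa = (P_o - P_e) / (1 - P_e)
kappa = (0.568807 - 0.549449) / (1 - 0.549449)
kappa = 0.043

0.043


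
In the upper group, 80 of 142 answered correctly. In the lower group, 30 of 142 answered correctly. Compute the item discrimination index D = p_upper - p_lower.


p_upper = 80/142 = 0.5634
p_lower = 30/142 = 0.2113
D = 0.5634 - 0.2113 = 0.3521

0.3521


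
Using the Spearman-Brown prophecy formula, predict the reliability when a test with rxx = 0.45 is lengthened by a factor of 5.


r_new = (n * rxx) / (1 + (n-1) * rxx)
r_new = (5 * 0.45) / (1 + 4 * 0.45)
r_new = 2.25 / 2.8
r_new = 0.8036

0.8036


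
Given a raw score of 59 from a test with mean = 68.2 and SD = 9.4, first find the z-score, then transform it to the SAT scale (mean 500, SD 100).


z = (X - mean) / SD = (59 - 68.2) / 9.4
z = -9.2 / 9.4
z = -0.9787
SAT-scale = SAT = 500 + 100z
Carry z at full precision (z = -9.2 / 9.4) into the conversion:
SAT-scale = 500 + 100 * (-9.2 / 9.4) = 500 + -920 / 9.4
SAT-scale = 500 + -97.8723
SAT-scale = 402.1277

402.1277


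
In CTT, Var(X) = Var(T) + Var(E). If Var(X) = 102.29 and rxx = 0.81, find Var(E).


var_true = rxx * var_obs = 0.81 * 102.29 = 82.8549
var_error = var_obs - var_true
var_error = 102.29 - 82.8549
var_error = 19.4351

19.4351


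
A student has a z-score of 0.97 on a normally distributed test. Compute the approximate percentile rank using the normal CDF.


CDF(z) = 0.5 * (1 + erf(z/sqrt(2)))
erf(0.6859) = 0.668
CDF = 0.834
Percentile rank = 0.834 * 100 = 83.4

83.4


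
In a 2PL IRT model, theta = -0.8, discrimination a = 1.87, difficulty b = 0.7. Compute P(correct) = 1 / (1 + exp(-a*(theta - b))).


a*(theta - b) = 1.87 * (-0.8 - 0.7) = -2.805
exp(--2.805) = 16.5271
P = 1 / (1 + 16.5271)
P = 0.0571

0.0571


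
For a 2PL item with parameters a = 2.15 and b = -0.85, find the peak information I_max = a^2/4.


For 2PL, max info at theta = b = -0.85
I_max = a^2 / 4 = 2.15^2 / 4
= 4.6225 / 4
I_max = 1.1556

1.1556


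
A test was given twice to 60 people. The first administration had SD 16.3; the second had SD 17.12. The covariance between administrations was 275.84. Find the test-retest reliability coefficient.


r = cov(X,Y) / (SD_X * SD_Y)
r = 275.84 / (16.3 * 17.12)
r = 275.84 / 279.056
r = 0.9885

0.9885


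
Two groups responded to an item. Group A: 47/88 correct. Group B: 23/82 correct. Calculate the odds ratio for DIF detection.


Odds_A = 47/41 = 1.1463
Odds_B = 23/59 = 0.3898
OR = Odds_A / Odds_B = 1.1463 / 0.3898
Exactly, OR = (47 * 59) / (41 * 23) = 2773 / 943
OR = 2.9406

2.9406


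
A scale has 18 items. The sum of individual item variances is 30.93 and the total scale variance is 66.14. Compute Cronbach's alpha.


alpha = (k/(k-1)) * (1 - sum(si^2)/s_total^2)
= (18/17) * (1 - 30.93/66.14)
alpha = 0.5637

0.5637


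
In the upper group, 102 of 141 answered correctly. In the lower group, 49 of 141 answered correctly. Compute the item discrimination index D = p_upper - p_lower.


p_upper = 102/141 = 0.7234
p_lower = 49/141 = 0.3475
D = 0.7234 - 0.3475 = 0.3759

0.3759


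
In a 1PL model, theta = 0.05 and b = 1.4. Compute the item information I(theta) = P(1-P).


P = 1/(1+exp(-(0.05-1.4))) = 0.2059
I = P*(1-P) = 0.2059 * 0.7941
I = 0.1635

0.1635


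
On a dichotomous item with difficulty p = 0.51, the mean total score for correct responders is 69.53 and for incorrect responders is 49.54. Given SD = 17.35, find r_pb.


q = 1 - p = 0.49
rpb = ((M1 - M0) / SD) * sqrt(p * q)
rpb = ((69.53 - 49.54) / 17.35) * sqrt(0.51 * 0.49)
rpb = 0.576

0.576


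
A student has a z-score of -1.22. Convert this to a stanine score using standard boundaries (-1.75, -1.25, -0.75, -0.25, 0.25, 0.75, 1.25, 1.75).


Stanine boundaries: [-1.75, -1.25, -0.75, -0.25, 0.25, 0.75, 1.25, 1.75]
z = -1.22
Check each boundary:
  z >= -1.75 -> could be stanine 2
  z >= -1.25 -> could be stanine 3
  z < -0.75
  z < -0.25
  z < 0.25
  z < 0.75
  z < 1.25
  z < 1.75
Highest qualifying boundary gives stanine = 3

3


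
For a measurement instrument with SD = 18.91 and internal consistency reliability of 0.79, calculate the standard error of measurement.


SEM = SD * sqrt(1 - rxx)
SEM = 18.91 * sqrt(1 - 0.79)
SEM = 18.91 * sqrt(0.21) = 18.91 * 0.458258
SEM = 8.6657

8.6657


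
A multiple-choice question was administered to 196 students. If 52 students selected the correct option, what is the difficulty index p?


Item difficulty p = number correct / total examinees
p = 52 / 196
p = 0.2653

0.2653


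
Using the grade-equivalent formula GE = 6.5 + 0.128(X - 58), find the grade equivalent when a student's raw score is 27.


raw - median = 27 - 58 = -31
slope * diff = 0.128 * -31 = -3.968
GE = 6.5 + -3.968
GE = 2.532

2.532


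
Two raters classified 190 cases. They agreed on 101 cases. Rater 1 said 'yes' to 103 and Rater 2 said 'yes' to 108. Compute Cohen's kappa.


P_o = 101/190 = 0.531579
P_e = (103*108 + 87*82) / 36100 = 0.505762
kappa = (P_o - P_e) / (1 - P_e)
kappa = (0.531579 - 0.505762) / (1 - 0.505762)
kappa = 0.0522

0.0522


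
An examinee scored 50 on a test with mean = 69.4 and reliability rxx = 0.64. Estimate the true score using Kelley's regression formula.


T_est = rxx * X + (1 - rxx) * mean
T_est = 0.64 * 50 + 0.36 * 69.4
T_est = 32.0 + 24.984
T_est = 56.984

56.984


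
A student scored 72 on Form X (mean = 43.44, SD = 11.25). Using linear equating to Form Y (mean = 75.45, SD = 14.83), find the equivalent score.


slope = SD_Y / SD_X = 14.83 / 11.25 ~ 1.3182
intercept = mean_Y - slope * mean_X = 75.45 - (14.83 / 11.25) * 43.44 ~ 18.1864
Y = slope * X + intercept. To avoid rounding drift from the rounded slope/intercept, evaluate the equivalent form Y = mean_Y + SD_Y * (X - mean_X) / SD_X at full precision:
Y = 75.45 + 14.83 * (72 - 43.44) / 11.25
Y = 75.45 + 14.83 * 28.56 / 11.25
Y = 75.45 + 423.5448 / 11.25
Y = 75.45 + 37.6484
Y = 113.0984

113.0984


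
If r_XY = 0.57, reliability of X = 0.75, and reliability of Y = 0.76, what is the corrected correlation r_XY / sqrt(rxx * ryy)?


r_corrected = rxy / sqrt(rxx * ryy)
= 0.57 / sqrt(0.75 * 0.76)
= 0.57 / sqrt(0.57)
= 0.57 / 0.754983
r_corrected = 0.755

0.755


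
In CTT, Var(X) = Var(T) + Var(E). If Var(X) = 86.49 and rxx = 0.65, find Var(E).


var_true = rxx * var_obs = 0.65 * 86.49 = 56.2185
var_error = var_obs - var_true
var_error = 86.49 - 56.2185
var_error = 30.2715

30.2715


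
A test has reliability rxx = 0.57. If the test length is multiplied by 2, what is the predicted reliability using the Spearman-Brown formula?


r_new = (n * rxx) / (1 + (n-1) * rxx)
r_new = (2 * 0.57) / (1 + 1 * 0.57)
r_new = 1.14 / 1.57
r_new = 0.7261

0.7261


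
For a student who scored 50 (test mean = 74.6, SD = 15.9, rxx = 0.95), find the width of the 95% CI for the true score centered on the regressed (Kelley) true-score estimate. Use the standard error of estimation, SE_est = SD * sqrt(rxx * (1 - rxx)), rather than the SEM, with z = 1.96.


True score estimate = 0.95*50 + 0.05*74.6 = 51.23
SE_est = SD * sqrt(rxx * (1 - rxx)) = 15.9 * sqrt(0.95 * 0.05) = 15.9 * sqrt(0.0475) = 3.465325
CI = T_est +/- z * SE_est, so width = 2 * z * SE_est = 2 * 1.96 * 3.465325
Width = 13.5841

13.5841


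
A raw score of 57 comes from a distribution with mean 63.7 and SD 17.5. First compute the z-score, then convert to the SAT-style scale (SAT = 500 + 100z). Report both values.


z = (X - mean) / SD = (57 - 63.7) / 17.5
z = -6.7 / 17.5
z = -0.3829
SAT-scale = SAT = 500 + 100z
Carry z at full precision (z = -6.7 / 17.5) into the conversion:
SAT-scale = 500 + 100 * (-6.7 / 17.5) = 500 + -670 / 17.5
SAT-scale = 500 + -38.2857
SAT-scale = 461.7143

461.7143


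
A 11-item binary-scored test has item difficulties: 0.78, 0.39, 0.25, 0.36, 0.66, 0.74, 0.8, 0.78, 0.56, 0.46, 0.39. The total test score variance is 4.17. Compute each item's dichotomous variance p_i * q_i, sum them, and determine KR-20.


For each item, compute p_i * q_i:
  Item 1: 0.78 * 0.22 = 0.1716
  Item 2: 0.39 * 0.61 = 0.2379
  Item 3: 0.25 * 0.75 = 0.1875
  Item 4: 0.36 * 0.64 = 0.2304
  Item 5: 0.66 * 0.34 = 0.2244
  Item 6: 0.74 * 0.26 = 0.1924
  Item 7: 0.8 * 0.2 = 0.16
  Item 8: 0.78 * 0.22 = 0.1716
  Item 9: 0.56 * 0.44 = 0.2464
  Item 10: 0.46 * 0.54 = 0.2484
  Item 11: 0.39 * 0.61 = 0.2379
Sum(p_i * q_i) = 0.1716 + 0.2379 + 0.1875 + 0.2304 + 0.2244 + 0.1924 + 0.16 + 0.1716 + 0.2464 + 0.2484 + 0.2379 = 2.3085
KR-20 = (k/(k-1)) * (1 - Sum(p_i*q_i) / Var_total)
= (11/10) * (1 - 2.3085/4.17)
= 1.1 * 0.4464
KR-20 = 0.491

0.491


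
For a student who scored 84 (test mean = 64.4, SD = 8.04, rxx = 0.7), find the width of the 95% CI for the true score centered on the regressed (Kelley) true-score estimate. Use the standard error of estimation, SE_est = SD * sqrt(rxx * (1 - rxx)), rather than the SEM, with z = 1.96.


True score estimate = 0.7*84 + 0.3*64.4 = 78.12
SE_est = SD * sqrt(rxx * (1 - rxx)) = 8.04 * sqrt(0.7 * 0.3) = 8.04 * sqrt(0.21) = 3.684391
CI = T_est +/- z * SE_est, so width = 2 * z * SE_est = 2 * 1.96 * 3.684391
Width = 14.4428

14.4428


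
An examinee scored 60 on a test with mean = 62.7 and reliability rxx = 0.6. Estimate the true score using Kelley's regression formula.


T_est = rxx * X + (1 - rxx) * mean
T_est = 0.6 * 60 + 0.4 * 62.7
T_est = 36.0 + 25.08
T_est = 61.08

61.08


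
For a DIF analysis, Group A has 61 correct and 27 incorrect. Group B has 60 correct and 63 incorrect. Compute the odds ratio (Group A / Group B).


Odds_A = 61/27 = 2.2593
Odds_B = 60/63 = 0.9524
OR = Odds_A / Odds_B = 2.2593 / 0.9524
Exactly, OR = (61 * 63) / (27 * 60) = 3843 / 1620
OR = 2.3722

2.3722


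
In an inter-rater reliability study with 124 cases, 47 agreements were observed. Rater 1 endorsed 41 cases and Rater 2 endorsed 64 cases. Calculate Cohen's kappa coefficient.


P_o = 47/124 = 0.379032
P_e = (41*64 + 83*60) / 15376 = 0.494537
kappa = (P_o - P_e) / (1 - P_e)
kappa = (0.379032 - 0.494537) / (1 - 0.494537)
kappa = -0.2285

-0.2285


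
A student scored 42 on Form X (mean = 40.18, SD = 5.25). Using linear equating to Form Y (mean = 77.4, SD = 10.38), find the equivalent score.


slope = SD_Y / SD_X = 10.38 / 5.25 ~ 1.9771
intercept = mean_Y - slope * mean_X = 77.4 - (10.38 / 5.25) * 40.18 ~ -2.0416
Y = slope * X + intercept. To avoid rounding drift from the rounded slope/intercept, evaluate the equivalent form Y = mean_Y + SD_Y * (X - mean_X) / SD_X at full precision:
Y = 77.4 + 10.38 * (42 - 40.18) / 5.25
Y = 77.4 + 10.38 * 1.82 / 5.25
Y = 77.4 + 18.8916 / 5.25
Y = 77.4 + 3.5984
Y = 80.9984

80.9984


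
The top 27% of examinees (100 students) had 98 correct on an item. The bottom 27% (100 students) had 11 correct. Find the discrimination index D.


p_upper = 98/100 = 0.98
p_lower = 11/100 = 0.11
D = 0.98 - 0.11 = 0.87

0.87


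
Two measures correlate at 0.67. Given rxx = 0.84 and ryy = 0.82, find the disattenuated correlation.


r_corrected = rxy / sqrt(rxx * ryy)
= 0.67 / sqrt(0.84 * 0.82)
= 0.67 / sqrt(0.6888)
= 0.67 / 0.82994
r_corrected = 0.8073

0.8073


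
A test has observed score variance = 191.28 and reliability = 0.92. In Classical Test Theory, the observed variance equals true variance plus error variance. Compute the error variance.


var_true = rxx * var_obs = 0.92 * 191.28 = 175.9776
var_error = var_obs - var_true
var_error = 191.28 - 175.9776
var_error = 15.3024

15.3024


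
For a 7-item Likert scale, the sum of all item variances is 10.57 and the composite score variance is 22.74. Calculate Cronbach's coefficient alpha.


alpha = (k/(k-1)) * (1 - sum(si^2)/s_total^2)
= (7/6) * (1 - 10.57/22.74)
alpha = 0.6244

0.6244


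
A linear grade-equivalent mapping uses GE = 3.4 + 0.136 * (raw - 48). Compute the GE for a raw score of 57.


raw - median = 57 - 48 = 9
slope * diff = 0.136 * 9 = 1.224
GE = 3.4 + 1.224
GE = 4.624

4.624


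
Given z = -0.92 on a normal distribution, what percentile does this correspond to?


CDF(z) = 0.5 * (1 + erf(z/sqrt(2)))
erf(-0.6505) = -0.6424
CDF = 0.1788
Percentile rank = 0.1788 * 100 = 17.88

17.88


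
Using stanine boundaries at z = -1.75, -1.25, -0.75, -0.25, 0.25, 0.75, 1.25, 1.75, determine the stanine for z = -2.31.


Stanine boundaries: [-1.75, -1.25, -0.75, -0.25, 0.25, 0.75, 1.25, 1.75]
z = -2.31
Check each boundary:
  z < -1.75
  z < -1.25
  z < -0.75
  z < -0.25
  z < 0.25
  z < 0.75
  z < 1.25
  z < 1.75
Highest qualifying boundary gives stanine = 1

1


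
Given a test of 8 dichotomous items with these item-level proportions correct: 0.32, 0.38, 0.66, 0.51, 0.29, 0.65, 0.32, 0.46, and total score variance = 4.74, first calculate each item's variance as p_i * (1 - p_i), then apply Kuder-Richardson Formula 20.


For each item, compute p_i * q_i:
  Item 1: 0.32 * 0.68 = 0.2176
  Item 2: 0.38 * 0.62 = 0.2356
  Item 3: 0.66 * 0.34 = 0.2244
  Item 4: 0.51 * 0.49 = 0.2499
  Item 5: 0.29 * 0.71 = 0.2059
  Item 6: 0.65 * 0.35 = 0.2275
  Item 7: 0.32 * 0.68 = 0.2176
  Item 8: 0.46 * 0.54 = 0.2484
Sum(p_i * q_i) = 0.2176 + 0.2356 + 0.2244 + 0.2499 + 0.2059 + 0.2275 + 0.2176 + 0.2484 = 1.8269
KR-20 = (k/(k-1)) * (1 - Sum(p_i*q_i) / Var_total)
= (8/7) * (1 - 1.8269/4.74)
= 1.1429 * 0.6146
KR-20 = 0.7024

0.7024


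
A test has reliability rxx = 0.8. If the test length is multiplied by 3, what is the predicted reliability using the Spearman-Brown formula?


r_new = (n * rxx) / (1 + (n-1) * rxx)
r_new = (3 * 0.8) / (1 + 2 * 0.8)
r_new = 2.4 / 2.6
r_new = 0.9231

0.9231


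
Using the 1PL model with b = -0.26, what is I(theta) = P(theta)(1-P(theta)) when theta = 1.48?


P = 1/(1+exp(-(1.48--0.26))) = 0.8507
I = P*(1-P) = 0.8507 * 0.1493
I = 0.127

0.127


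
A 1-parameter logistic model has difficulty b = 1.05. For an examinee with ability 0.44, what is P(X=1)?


theta - b = 0.44 - 1.05 = -0.61
exp(-(theta - b)) = exp(0.61) = 1.8404
P = 1 / (1 + 1.8404)
P = 0.3521

0.3521


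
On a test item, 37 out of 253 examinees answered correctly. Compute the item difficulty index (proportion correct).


Item difficulty p = number correct / total examinees
p = 37 / 253
p = 0.1462

0.1462


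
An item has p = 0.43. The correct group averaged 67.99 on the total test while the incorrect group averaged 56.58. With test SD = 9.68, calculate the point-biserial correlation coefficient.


q = 1 - p = 0.57
rpb = ((M1 - M0) / SD) * sqrt(p * q)
rpb = ((67.99 - 56.58) / 9.68) * sqrt(0.43 * 0.57)
rpb = 0.5836

0.5836


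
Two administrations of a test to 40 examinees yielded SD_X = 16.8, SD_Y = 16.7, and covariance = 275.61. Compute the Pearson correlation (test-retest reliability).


r = cov(X,Y) / (SD_X * SD_Y)
r = 275.61 / (16.8 * 16.7)
r = 275.61 / 280.56
r = 0.9824

0.9824


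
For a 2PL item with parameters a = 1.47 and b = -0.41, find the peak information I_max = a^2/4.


For 2PL, max info at theta = b = -0.41
I_max = a^2 / 4 = 1.47^2 / 4
= 2.1609 / 4
I_max = 0.5402

0.5402


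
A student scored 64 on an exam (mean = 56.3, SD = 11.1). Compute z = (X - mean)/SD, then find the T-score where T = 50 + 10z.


z = (X - mean) / SD = (64 - 56.3) / 11.1
z = 7.7 / 11.1
z = 0.6937
T-score = T = 50 + 10z
Carry z at full precision (z = 7.7 / 11.1) into the conversion:
T-score = 50 + 10 * (7.7 / 11.1) = 50 + 77 / 11.1
T-score = 50 + 6.9369
T-score = 56.9369

56.9369


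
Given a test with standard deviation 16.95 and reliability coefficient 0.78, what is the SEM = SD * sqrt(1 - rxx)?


SEM = SD * sqrt(1 - rxx)
SEM = 16.95 * sqrt(1 - 0.78)
SEM = 16.95 * sqrt(0.22) = 16.95 * 0.469042
SEM = 7.9503

7.9503


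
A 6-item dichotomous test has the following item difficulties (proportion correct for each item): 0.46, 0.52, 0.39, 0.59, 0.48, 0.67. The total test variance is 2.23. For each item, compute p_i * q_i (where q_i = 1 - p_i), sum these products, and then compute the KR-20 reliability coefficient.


For each item, compute p_i * q_i:
  Item 1: 0.46 * 0.54 = 0.2484
  Item 2: 0.52 * 0.48 = 0.2496
  Item 3: 0.39 * 0.61 = 0.2379
  Item 4: 0.59 * 0.41 = 0.2419
  Item 5: 0.48 * 0.52 = 0.2496
  Item 6: 0.67 * 0.33 = 0.2211
Sum(p_i * q_i) = 0.2484 + 0.2496 + 0.2379 + 0.2419 + 0.2496 + 0.2211 = 1.4485
KR-20 = (k/(k-1)) * (1 - Sum(p_i*q_i) / Var_total)
= (6/5) * (1 - 1.4485/2.23)
= 1.2 * 0.3504
KR-20 = 0.4205

0.4205


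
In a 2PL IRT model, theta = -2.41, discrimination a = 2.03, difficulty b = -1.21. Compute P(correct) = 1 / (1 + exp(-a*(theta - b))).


a*(theta - b) = 2.03 * (-2.41 - -1.21) = -2.436
exp(--2.436) = 11.4272
P = 1 / (1 + 11.4272)
P = 0.0805

0.0805


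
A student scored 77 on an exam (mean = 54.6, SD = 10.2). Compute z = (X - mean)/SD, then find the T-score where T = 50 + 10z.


z = (X - mean) / SD = (77 - 54.6) / 10.2
z = 22.4 / 10.2
z = 2.1961
T-score = T = 50 + 10z
Carry z at full precision (z = 22.4 / 10.2) into the conversion:
T-score = 50 + 10 * (22.4 / 10.2) = 50 + 224 / 10.2
T-score = 50 + 21.9608
T-score = 71.9608

71.9608
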